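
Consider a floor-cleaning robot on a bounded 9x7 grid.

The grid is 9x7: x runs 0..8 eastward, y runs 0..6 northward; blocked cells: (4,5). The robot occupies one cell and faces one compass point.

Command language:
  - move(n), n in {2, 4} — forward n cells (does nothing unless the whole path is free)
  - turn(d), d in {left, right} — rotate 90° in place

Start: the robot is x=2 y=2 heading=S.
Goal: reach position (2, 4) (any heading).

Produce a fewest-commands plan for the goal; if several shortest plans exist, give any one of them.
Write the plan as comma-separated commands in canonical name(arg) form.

begin: x=2 y=2 heading=S
1. turn(right) → x=2 y=2 heading=W
2. turn(right) → x=2 y=2 heading=N
3. move(2) → x=2 y=4 heading=N
minimal: 3 command(s), checked below 3.

turn(right), turn(right), move(2)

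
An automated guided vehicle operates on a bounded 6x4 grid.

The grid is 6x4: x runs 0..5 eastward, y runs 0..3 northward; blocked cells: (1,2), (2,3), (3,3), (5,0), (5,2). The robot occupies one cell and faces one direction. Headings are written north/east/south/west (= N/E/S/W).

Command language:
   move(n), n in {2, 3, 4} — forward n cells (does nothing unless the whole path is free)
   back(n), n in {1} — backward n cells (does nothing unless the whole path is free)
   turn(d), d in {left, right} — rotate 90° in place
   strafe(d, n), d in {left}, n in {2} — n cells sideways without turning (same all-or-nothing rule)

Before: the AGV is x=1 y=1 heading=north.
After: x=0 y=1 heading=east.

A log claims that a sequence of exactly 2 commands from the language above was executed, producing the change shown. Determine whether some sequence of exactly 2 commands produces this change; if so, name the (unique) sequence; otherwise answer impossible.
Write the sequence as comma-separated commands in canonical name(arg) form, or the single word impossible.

key: cell and facing (now E) both changed — the 2 commands mix motion and turning
start: x=1 y=1 heading=north
[1] after turn(right): x=1 y=1 heading=east
[2] after back(1): x=0 y=1 heading=east
uniquely the one of 49 2-step routes that fits.

turn(right), back(1)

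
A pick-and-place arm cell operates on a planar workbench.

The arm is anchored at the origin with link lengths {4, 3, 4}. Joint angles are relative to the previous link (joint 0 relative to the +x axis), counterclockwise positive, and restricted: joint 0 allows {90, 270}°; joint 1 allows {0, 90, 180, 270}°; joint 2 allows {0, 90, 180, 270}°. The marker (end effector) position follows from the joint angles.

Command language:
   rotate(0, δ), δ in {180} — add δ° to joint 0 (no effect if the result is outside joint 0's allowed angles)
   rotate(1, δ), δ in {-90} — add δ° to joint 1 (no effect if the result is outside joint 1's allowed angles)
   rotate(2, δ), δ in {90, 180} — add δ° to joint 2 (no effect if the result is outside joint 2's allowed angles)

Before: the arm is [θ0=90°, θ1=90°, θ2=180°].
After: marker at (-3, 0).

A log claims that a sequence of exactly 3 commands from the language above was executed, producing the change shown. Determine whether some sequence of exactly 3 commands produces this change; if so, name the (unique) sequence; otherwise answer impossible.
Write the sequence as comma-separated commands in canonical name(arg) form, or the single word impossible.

begin: [θ0=90°, θ1=90°, θ2=180°]
step 1 (rotate(2, 90)): [θ0=90°, θ1=90°, θ2=270°]
step 2 (rotate(2, 90)): [θ0=90°, θ1=90°, θ2=0°]
step 3 (rotate(2, 90)): [θ0=90°, θ1=90°, θ2=90°]
all 64 alternatives checked — unique.

rotate(2, 90), rotate(2, 90), rotate(2, 90)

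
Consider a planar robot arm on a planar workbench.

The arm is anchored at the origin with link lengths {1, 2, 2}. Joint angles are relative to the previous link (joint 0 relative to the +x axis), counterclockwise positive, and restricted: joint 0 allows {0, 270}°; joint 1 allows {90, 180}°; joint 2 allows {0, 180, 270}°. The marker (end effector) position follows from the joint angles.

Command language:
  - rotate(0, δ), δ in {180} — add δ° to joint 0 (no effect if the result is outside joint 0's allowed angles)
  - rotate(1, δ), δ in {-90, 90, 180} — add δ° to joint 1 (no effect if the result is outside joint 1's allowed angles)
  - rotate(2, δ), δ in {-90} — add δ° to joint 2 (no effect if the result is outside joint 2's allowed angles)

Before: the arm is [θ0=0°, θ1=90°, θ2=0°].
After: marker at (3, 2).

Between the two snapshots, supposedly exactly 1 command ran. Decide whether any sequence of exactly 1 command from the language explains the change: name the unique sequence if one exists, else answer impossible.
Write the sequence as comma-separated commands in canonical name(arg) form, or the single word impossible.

rotate(2, -90)

initial: [θ0=0°, θ1=90°, θ2=0°]
step 1 (rotate(2, -90)): [θ0=0°, θ1=90°, θ2=270°]
no other 1-command option fits: unique.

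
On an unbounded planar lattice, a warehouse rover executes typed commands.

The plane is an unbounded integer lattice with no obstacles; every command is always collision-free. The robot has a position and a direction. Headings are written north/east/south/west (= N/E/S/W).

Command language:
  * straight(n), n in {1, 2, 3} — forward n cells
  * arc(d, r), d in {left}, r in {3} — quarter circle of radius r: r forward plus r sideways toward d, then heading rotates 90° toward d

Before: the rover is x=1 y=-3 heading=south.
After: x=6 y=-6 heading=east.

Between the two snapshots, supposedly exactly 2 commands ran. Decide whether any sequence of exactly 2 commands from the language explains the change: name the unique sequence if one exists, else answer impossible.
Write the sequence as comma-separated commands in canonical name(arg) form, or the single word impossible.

arc(left, 3), straight(2)

key: running straight(2) before arc(left, 3) would end elsewhere — order is forced
start: x=1 y=-3 heading=south
step 1 (arc(left, 3)): x=4 y=-6 heading=east
step 2 (straight(2)): x=6 y=-6 heading=east
all 16 alternatives checked — unique.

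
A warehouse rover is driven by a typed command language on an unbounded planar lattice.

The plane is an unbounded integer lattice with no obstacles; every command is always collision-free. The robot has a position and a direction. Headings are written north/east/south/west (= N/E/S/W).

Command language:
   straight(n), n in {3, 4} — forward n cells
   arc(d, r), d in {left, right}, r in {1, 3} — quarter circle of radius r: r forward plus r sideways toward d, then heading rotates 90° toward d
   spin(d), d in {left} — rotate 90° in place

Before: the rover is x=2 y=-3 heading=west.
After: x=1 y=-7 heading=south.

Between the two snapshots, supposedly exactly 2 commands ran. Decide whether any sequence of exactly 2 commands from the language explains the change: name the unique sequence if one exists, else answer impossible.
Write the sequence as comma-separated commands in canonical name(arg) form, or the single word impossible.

key: position moved to (1,-7) AND the heading swung to S — translation plus rotation needed
start: x=2 y=-3 heading=west
1. arc(left, 1) → x=1 y=-4 heading=south
2. straight(3) → x=1 y=-7 heading=south
no other 2-command option fits: unique.

arc(left, 1), straight(3)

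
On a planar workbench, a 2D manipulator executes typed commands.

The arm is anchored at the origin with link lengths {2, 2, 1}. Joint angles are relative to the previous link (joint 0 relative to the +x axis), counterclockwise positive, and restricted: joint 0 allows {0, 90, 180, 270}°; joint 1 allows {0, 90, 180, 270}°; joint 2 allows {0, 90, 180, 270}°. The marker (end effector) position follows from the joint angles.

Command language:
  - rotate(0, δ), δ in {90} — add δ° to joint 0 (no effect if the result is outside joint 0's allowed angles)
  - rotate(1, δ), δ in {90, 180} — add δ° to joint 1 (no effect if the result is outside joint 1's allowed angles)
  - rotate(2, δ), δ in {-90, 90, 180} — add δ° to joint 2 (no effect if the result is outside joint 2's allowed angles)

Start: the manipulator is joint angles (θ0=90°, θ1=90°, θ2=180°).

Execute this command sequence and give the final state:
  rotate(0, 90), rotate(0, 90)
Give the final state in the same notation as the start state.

joint angles (θ0=270°, θ1=90°, θ2=180°)

initial: joint angles (θ0=90°, θ1=90°, θ2=180°)
[1] after rotate(0, 90): joint angles (θ0=180°, θ1=90°, θ2=180°)
[2] after rotate(0, 90): joint angles (θ0=270°, θ1=90°, θ2=180°)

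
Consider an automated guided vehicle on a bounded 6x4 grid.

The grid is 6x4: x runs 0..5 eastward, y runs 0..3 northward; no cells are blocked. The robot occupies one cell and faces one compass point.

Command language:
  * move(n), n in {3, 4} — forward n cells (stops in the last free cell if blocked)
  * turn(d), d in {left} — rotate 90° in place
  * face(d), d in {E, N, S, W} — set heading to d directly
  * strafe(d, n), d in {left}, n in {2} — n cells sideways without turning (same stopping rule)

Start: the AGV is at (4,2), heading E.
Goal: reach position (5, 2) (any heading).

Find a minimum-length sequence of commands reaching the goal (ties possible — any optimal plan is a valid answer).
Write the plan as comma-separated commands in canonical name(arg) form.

move(4)

from: at (4,2), heading E
step 1 (move(4)): at (5,2), heading E
minimal: 1 command(s), checked below 1.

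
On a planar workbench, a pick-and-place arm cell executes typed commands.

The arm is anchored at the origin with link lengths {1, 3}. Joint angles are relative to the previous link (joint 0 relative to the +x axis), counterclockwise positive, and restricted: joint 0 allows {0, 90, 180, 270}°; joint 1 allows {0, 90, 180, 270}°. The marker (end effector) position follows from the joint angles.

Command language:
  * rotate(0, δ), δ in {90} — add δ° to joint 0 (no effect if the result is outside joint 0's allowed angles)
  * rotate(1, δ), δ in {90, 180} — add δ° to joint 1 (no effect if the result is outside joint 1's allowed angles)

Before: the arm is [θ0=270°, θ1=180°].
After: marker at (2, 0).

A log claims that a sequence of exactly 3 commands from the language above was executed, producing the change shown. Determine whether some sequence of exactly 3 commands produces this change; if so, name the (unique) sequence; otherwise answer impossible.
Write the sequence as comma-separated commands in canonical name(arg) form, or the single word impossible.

rotate(0, 90), rotate(0, 90), rotate(0, 90)

from: [θ0=270°, θ1=180°]
step 1 (rotate(0, 90)): [θ0=0°, θ1=180°]
step 2 (rotate(0, 90)): [θ0=90°, θ1=180°]
step 3 (rotate(0, 90)): [θ0=180°, θ1=180°]
no other 3-command option fits: unique.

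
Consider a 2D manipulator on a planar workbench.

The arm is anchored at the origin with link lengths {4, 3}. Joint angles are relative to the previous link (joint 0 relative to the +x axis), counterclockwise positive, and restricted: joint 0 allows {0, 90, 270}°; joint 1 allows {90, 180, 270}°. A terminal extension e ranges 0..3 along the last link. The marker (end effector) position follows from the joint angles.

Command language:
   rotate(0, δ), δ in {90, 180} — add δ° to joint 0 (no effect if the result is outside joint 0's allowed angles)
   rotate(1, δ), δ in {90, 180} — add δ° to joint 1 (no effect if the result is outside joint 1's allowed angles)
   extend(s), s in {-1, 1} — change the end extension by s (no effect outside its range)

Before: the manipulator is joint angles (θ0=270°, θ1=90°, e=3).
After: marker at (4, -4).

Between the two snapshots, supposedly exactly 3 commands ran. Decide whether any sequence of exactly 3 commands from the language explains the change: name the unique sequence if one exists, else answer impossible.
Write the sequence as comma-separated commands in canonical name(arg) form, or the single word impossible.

key: running extend(-1) before extend(1) would end elsewhere — order is forced
initial: joint angles (θ0=270°, θ1=90°, e=3)
step 1 (extend(1)): joint angles (θ0=270°, θ1=90°, e=3)
step 2 (extend(-1)): joint angles (θ0=270°, θ1=90°, e=2)
step 3 (extend(-1)): joint angles (θ0=270°, θ1=90°, e=1)
no other 3-command option fits: unique.

extend(1), extend(-1), extend(-1)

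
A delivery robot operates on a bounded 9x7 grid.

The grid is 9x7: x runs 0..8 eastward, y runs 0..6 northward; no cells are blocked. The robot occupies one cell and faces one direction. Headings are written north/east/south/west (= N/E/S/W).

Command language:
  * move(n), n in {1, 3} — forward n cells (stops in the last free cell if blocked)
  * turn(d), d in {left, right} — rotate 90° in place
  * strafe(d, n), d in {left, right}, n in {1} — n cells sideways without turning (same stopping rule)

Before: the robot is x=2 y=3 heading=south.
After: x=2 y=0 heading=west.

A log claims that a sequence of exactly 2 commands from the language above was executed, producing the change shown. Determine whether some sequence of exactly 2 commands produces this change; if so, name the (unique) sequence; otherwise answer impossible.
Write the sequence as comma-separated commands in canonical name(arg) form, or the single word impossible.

key: order matters: swapping move(3) and turn(right) lands elsewhere
initial: x=2 y=3 heading=south
[1] after move(3): x=2 y=0 heading=south
[2] after turn(right): x=2 y=0 heading=west
uniquely the one of 36 2-step routes that fits.

move(3), turn(right)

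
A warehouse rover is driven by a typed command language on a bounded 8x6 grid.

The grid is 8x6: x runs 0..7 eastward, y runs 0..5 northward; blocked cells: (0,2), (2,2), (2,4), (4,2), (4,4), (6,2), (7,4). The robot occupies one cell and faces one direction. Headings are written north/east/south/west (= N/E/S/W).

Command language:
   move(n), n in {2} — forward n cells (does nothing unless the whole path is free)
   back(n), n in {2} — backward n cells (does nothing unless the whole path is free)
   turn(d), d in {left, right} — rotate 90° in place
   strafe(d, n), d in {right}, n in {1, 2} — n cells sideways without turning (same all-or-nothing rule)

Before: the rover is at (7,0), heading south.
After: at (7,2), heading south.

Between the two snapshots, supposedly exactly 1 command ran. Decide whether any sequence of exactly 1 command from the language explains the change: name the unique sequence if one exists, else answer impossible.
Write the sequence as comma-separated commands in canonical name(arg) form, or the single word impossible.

key: heading stays S — the single command does not turn
initial: at (7,0), heading south
[1] after back(2): at (7,2), heading south
no rival 1-sequence matches.

back(2)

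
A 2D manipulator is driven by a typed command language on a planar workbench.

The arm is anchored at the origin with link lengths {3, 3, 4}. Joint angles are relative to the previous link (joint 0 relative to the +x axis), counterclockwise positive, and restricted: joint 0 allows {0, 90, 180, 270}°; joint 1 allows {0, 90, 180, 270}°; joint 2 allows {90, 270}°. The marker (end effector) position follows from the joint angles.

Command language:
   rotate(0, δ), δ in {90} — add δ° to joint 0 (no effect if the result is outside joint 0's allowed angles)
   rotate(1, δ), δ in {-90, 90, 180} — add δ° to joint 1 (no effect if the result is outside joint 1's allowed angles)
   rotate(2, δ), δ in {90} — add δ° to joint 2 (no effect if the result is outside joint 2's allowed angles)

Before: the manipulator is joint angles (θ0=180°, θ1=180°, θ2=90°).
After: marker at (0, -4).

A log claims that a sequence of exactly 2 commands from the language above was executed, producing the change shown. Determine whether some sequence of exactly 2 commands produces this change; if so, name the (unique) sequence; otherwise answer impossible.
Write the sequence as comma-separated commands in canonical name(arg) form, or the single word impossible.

rotate(0, 90), rotate(0, 90)

t0: joint angles (θ0=180°, θ1=180°, θ2=90°)
[1] after rotate(0, 90): joint angles (θ0=270°, θ1=180°, θ2=90°)
[2] after rotate(0, 90): joint angles (θ0=0°, θ1=180°, θ2=90°)
no other 2-command option fits: unique.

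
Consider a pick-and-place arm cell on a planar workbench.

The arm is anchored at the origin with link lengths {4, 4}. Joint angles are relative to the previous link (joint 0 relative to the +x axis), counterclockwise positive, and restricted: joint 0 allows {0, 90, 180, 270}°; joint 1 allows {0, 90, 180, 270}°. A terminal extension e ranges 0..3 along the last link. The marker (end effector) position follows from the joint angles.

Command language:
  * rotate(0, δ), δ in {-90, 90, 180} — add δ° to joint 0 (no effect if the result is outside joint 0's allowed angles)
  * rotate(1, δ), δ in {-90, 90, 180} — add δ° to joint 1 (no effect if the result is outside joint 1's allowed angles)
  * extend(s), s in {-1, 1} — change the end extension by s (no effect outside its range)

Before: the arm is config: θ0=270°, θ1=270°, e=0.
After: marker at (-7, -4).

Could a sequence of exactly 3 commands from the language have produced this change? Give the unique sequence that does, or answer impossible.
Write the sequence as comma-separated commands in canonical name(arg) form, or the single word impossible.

extend(1), extend(1), extend(1)

start: config: θ0=270°, θ1=270°, e=0
1. extend(1) → config: θ0=270°, θ1=270°, e=1
2. extend(1) → config: θ0=270°, θ1=270°, e=2
3. extend(1) → config: θ0=270°, θ1=270°, e=3
uniquely the one of 512 3-step routes that fits.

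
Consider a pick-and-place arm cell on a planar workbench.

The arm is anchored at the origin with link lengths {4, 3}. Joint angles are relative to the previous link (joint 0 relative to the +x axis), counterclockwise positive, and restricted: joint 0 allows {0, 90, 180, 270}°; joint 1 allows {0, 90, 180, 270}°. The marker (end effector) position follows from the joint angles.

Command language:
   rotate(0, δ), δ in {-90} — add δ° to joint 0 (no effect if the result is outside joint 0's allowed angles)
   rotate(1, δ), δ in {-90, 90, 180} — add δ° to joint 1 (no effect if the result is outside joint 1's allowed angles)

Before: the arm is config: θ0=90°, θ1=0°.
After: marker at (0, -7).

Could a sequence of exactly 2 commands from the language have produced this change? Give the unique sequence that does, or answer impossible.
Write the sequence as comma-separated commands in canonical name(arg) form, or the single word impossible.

initial: config: θ0=90°, θ1=0°
[1] after rotate(0, -90): config: θ0=0°, θ1=0°
[2] after rotate(0, -90): config: θ0=270°, θ1=0°
all 16 alternatives checked — unique.

rotate(0, -90), rotate(0, -90)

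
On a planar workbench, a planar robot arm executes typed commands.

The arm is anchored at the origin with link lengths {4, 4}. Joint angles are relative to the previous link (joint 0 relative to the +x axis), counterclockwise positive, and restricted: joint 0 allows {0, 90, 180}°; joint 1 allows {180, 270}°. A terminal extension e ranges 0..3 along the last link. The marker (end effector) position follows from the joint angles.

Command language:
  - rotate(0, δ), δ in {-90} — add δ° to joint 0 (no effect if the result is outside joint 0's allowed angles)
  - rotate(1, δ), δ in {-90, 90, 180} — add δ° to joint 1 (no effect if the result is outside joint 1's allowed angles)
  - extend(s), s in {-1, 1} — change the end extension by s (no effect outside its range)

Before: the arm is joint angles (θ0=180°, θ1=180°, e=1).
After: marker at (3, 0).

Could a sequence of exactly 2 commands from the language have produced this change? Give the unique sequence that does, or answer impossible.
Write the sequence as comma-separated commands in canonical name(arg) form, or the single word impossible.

initial: joint angles (θ0=180°, θ1=180°, e=1)
t=1 extend(1) ⇒ joint angles (θ0=180°, θ1=180°, e=2)
t=2 extend(1) ⇒ joint angles (θ0=180°, θ1=180°, e=3)
uniquely the one of 36 2-step routes that fits.

extend(1), extend(1)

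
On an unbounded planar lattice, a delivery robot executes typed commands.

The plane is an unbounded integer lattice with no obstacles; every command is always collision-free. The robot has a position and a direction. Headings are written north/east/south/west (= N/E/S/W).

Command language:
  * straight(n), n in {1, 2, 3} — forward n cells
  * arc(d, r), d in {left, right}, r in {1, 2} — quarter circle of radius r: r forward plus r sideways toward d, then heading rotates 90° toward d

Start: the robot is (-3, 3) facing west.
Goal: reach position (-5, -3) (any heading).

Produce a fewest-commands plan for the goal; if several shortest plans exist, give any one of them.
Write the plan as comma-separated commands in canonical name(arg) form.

arc(left, 2), straight(1), straight(3)

from: (-3, 3) facing west
t=1 arc(left, 2) ⇒ (-5, 1) facing south
t=2 straight(1) ⇒ (-5, 0) facing south
t=3 straight(3) ⇒ (-5, -3) facing south
nothing shorter than 3 reaches the goal.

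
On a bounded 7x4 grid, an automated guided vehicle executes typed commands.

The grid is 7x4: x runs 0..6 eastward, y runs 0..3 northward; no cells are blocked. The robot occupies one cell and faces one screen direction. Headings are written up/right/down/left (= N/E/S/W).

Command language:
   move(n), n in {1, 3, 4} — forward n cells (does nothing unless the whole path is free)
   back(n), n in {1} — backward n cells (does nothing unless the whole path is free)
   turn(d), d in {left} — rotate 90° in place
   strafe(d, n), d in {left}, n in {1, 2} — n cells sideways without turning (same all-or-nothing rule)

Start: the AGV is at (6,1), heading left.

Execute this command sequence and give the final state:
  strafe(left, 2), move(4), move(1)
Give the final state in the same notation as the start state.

initial: at (6,1), heading left
step 1 (strafe(left, 2)): at (6,1), heading left
step 2 (move(4)): at (2,1), heading left
step 3 (move(1)): at (1,1), heading left

at (1,1), heading left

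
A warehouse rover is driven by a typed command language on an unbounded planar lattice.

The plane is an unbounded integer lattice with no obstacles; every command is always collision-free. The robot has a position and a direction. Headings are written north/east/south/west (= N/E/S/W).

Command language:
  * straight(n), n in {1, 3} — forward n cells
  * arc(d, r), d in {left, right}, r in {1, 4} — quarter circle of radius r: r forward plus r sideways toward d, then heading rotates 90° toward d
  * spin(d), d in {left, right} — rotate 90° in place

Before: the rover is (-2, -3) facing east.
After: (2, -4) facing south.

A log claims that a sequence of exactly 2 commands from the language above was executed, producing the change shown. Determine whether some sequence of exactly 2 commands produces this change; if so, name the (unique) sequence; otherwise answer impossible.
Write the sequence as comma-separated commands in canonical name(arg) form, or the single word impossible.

key: order matters: swapping straight(3) and arc(right, 1) lands elsewhere
start: (-2, -3) facing east
1. straight(3) → (1, -3) facing east
2. arc(right, 1) → (2, -4) facing south
all 64 alternatives checked — unique.

straight(3), arc(right, 1)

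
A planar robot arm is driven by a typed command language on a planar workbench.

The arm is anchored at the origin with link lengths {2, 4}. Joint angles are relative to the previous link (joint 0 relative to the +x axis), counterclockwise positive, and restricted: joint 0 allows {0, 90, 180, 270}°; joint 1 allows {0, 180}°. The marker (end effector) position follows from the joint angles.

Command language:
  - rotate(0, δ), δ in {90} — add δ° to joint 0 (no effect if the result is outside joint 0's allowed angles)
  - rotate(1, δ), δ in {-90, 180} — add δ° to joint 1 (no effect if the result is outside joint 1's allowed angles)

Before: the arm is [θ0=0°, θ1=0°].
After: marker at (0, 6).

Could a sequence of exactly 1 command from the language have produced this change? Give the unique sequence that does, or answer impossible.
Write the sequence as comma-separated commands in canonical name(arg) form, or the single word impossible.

rotate(0, 90)

start: [θ0=0°, θ1=0°]
[1] after rotate(0, 90): [θ0=90°, θ1=0°]
no rival 1-sequence matches.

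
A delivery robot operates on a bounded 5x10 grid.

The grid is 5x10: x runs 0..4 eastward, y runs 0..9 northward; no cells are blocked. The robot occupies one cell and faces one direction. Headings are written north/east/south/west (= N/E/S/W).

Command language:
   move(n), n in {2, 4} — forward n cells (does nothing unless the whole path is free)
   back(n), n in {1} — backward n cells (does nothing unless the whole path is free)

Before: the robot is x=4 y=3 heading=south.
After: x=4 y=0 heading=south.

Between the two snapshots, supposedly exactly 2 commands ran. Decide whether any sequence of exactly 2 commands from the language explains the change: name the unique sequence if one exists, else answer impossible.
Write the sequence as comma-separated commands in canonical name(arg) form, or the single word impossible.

key: heading stays S — no command in the sequence turns
t0: x=4 y=3 heading=south
1. back(1) → x=4 y=4 heading=south
2. move(4) → x=4 y=0 heading=south
no rival 2-sequence matches.

back(1), move(4)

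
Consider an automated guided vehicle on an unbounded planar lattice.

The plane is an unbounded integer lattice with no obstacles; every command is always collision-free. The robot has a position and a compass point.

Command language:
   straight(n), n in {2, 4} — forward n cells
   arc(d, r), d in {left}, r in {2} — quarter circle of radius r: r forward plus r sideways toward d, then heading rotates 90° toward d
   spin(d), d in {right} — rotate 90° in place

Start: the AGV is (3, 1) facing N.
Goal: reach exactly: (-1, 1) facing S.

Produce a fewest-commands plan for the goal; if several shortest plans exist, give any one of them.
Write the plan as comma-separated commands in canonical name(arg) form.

begin: (3, 1) facing N
step 1 (arc(left, 2)): (1, 3) facing W
step 2 (arc(left, 2)): (-1, 1) facing S
shorter routes all fall short; 2 is best.

arc(left, 2), arc(left, 2)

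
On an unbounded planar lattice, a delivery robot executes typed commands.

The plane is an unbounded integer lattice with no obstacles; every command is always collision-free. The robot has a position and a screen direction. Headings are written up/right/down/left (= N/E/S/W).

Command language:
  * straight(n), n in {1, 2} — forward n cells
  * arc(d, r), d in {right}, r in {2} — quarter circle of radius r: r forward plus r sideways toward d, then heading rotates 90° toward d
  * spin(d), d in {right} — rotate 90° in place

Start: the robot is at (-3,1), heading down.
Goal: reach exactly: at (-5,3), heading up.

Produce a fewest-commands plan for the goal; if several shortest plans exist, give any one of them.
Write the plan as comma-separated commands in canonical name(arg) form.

spin(right), arc(right, 2)

t0: at (-3,1), heading down
[1] after spin(right): at (-3,1), heading left
[2] after arc(right, 2): at (-5,3), heading up
nothing shorter than 2 reaches the goal.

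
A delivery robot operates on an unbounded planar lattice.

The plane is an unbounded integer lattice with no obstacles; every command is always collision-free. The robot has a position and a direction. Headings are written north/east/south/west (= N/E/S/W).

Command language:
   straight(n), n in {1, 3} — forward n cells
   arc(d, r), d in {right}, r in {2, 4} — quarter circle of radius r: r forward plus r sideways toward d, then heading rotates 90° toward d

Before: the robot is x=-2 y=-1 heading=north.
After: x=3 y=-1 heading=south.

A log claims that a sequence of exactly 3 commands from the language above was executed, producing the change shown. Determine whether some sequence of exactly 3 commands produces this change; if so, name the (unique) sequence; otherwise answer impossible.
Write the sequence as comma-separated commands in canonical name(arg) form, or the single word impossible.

arc(right, 2), straight(1), arc(right, 2)

key: cell and facing (now S) both changed — the 3 commands mix motion and turning
begin: x=-2 y=-1 heading=north
1. arc(right, 2) → x=0 y=1 heading=east
2. straight(1) → x=1 y=1 heading=east
3. arc(right, 2) → x=3 y=-1 heading=south
no other 3-command option fits: unique.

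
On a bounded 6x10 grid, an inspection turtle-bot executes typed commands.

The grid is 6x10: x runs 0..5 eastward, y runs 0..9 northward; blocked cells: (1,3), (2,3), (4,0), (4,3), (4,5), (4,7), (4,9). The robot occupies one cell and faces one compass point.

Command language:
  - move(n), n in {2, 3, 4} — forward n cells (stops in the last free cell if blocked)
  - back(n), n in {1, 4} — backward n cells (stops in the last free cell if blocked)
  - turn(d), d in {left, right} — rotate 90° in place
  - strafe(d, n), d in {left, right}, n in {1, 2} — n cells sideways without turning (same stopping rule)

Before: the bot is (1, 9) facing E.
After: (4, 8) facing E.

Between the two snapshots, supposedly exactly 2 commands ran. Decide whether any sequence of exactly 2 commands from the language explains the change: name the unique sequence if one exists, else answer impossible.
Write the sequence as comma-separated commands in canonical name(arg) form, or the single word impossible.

key: order matters: swapping strafe(right, 1) and move(3) lands elsewhere
start: (1, 9) facing E
step 1 (strafe(right, 1)): (1, 8) facing E
step 2 (move(3)): (4, 8) facing E
no rival 2-sequence matches.

strafe(right, 1), move(3)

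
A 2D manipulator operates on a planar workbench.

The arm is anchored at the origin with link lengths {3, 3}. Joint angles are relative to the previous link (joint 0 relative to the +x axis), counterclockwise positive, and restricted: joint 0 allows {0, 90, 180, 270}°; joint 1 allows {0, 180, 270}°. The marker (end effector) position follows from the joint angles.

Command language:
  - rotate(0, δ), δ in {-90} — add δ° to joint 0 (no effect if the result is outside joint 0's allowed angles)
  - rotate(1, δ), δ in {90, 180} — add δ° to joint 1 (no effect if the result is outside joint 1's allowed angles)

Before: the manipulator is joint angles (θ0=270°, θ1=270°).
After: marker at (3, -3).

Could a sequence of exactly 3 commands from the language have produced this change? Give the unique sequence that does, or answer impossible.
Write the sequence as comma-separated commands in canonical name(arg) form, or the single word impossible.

rotate(0, -90), rotate(0, -90), rotate(0, -90)

begin: joint angles (θ0=270°, θ1=270°)
step 1 (rotate(0, -90)): joint angles (θ0=180°, θ1=270°)
step 2 (rotate(0, -90)): joint angles (θ0=90°, θ1=270°)
step 3 (rotate(0, -90)): joint angles (θ0=0°, θ1=270°)
uniquely the one of 27 3-step routes that fits.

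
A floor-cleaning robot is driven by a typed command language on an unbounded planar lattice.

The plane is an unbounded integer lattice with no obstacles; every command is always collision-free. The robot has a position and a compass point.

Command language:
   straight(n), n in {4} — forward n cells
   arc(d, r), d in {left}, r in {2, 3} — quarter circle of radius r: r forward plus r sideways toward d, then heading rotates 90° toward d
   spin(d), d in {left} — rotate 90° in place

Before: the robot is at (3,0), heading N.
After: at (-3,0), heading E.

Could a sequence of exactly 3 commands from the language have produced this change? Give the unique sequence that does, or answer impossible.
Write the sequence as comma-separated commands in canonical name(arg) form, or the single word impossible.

key: order matters: swapping arc(left, 3) and spin(left) lands elsewhere
begin: at (3,0), heading N
step 1 (arc(left, 3)): at (0,3), heading W
step 2 (arc(left, 3)): at (-3,0), heading S
step 3 (spin(left)): at (-3,0), heading E
uniquely the one of 64 3-step routes that fits.

arc(left, 3), arc(left, 3), spin(left)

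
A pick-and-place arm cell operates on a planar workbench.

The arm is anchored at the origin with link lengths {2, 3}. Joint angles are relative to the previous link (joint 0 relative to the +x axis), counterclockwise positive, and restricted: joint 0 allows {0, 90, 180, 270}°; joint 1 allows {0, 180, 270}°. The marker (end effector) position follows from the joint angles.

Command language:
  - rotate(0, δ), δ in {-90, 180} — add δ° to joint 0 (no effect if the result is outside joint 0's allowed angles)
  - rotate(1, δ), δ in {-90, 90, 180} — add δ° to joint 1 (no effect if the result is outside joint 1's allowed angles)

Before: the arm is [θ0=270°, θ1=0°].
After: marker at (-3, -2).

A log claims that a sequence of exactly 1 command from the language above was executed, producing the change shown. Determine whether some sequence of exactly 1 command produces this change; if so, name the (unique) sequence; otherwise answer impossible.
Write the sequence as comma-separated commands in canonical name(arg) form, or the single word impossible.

rotate(1, -90)

start: [θ0=270°, θ1=0°]
step 1 (rotate(1, -90)): [θ0=270°, θ1=270°]
uniquely the one of 5 1-step routes that fits.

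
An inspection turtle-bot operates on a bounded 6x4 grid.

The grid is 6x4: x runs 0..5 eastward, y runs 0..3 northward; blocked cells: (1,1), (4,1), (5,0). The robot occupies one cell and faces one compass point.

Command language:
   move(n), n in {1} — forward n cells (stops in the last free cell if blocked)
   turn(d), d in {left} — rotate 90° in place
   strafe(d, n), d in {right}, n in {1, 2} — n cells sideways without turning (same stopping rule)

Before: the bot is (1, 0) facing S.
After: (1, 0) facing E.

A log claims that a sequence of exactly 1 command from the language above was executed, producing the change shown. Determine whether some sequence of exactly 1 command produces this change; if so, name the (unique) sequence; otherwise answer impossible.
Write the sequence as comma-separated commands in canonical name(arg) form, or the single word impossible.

key: parked at (1,0) the whole time — nothing moves the robot
t0: (1, 0) facing S
1. turn(left) → (1, 0) facing E
all 4 alternatives checked — unique.

turn(left)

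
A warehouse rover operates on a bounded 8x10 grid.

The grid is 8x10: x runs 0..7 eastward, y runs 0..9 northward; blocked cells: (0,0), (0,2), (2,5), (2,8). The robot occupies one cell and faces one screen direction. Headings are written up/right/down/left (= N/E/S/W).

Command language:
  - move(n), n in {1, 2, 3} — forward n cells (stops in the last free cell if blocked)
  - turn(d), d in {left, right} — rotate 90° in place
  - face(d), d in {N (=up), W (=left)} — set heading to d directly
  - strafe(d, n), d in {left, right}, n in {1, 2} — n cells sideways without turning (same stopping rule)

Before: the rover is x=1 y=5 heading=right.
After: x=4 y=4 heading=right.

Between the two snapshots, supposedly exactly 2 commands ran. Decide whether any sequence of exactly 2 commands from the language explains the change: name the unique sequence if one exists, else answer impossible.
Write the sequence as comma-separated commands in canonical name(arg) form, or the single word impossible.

key: heading stays E — no command in the sequence turns
start: x=1 y=5 heading=right
1. strafe(right, 1) → x=1 y=4 heading=right
2. move(3) → x=4 y=4 heading=right
uniquely the one of 121 2-step routes that fits.

strafe(right, 1), move(3)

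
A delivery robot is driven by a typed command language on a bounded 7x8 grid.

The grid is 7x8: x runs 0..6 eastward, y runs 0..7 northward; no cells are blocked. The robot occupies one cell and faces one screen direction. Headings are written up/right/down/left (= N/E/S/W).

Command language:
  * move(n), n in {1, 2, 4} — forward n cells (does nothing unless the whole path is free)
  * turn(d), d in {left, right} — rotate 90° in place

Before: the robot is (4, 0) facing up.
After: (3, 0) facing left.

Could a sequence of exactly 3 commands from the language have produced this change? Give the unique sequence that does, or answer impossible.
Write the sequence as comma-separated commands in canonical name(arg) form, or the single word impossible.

key: cell and facing (now W) both changed — the 3 commands mix motion and turning
initial: (4, 0) facing up
step 1 (turn(left)): (4, 0) facing left
step 2 (move(1)): (3, 0) facing left
step 3 (move(4)): (3, 0) facing left
uniquely the one of 125 3-step routes that fits.

turn(left), move(1), move(4)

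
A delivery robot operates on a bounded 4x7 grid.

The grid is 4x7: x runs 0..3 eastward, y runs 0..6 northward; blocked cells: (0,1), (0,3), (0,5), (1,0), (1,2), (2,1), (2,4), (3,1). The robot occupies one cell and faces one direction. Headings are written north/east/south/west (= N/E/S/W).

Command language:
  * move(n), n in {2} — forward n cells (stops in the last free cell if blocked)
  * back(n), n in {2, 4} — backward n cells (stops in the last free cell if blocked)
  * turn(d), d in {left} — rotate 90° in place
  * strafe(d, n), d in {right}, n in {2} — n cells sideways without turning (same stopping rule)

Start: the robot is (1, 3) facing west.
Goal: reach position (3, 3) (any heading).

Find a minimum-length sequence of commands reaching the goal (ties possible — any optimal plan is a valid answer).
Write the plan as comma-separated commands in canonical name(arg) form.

start: (1, 3) facing west
step 1 (back(4)): (3, 3) facing west
minimal: 1 command(s), checked below 1.

back(4)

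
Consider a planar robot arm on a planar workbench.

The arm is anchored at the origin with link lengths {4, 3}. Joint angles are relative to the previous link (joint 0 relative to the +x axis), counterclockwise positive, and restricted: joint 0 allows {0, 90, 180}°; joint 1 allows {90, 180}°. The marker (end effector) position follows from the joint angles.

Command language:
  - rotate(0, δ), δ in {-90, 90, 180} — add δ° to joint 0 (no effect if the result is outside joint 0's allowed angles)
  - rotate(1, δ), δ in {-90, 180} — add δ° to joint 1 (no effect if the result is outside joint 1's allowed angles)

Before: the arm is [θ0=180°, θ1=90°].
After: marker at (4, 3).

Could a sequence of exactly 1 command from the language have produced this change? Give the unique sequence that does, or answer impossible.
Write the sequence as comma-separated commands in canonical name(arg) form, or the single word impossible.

from: [θ0=180°, θ1=90°]
[1] after rotate(0, 180): [θ0=0°, θ1=90°]
all 5 alternatives checked — unique.

rotate(0, 180)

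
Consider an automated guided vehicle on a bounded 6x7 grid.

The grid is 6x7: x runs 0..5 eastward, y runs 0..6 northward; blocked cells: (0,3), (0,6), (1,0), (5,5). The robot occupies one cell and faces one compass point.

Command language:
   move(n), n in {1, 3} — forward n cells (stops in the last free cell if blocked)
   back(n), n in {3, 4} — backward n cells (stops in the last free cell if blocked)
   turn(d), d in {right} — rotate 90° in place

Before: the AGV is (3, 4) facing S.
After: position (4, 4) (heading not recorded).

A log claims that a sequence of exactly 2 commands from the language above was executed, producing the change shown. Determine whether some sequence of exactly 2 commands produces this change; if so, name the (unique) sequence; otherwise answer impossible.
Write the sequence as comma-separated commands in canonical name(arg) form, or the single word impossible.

no 2-step route produces this change.

impossible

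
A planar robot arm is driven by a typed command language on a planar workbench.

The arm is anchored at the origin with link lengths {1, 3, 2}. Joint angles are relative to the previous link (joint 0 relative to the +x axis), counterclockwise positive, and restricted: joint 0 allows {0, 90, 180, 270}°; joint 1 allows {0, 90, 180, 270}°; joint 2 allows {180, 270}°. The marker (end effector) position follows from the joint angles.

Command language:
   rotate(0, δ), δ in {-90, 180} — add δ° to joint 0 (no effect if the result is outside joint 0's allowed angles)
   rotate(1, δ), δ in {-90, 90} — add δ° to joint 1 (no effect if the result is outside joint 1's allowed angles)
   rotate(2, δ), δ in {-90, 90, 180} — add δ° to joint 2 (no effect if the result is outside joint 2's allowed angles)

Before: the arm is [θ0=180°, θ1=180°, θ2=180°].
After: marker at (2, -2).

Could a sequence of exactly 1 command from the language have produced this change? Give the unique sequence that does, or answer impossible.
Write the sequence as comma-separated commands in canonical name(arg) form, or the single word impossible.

from: [θ0=180°, θ1=180°, θ2=180°]
1. rotate(2, 90) → [θ0=180°, θ1=180°, θ2=270°]
uniquely the one of 7 1-step routes that fits.

rotate(2, 90)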